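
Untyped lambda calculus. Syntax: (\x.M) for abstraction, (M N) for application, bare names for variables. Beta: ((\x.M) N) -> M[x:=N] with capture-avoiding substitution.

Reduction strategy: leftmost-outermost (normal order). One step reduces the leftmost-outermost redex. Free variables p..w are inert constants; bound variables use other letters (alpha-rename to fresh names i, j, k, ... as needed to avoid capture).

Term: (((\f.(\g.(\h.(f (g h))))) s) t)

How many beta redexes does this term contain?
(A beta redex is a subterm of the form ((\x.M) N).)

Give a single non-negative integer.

Term: (((\f.(\g.(\h.(f (g h))))) s) t)
  Redex: ((\f.(\g.(\h.(f (g h))))) s)
Total redexes: 1

Answer: 1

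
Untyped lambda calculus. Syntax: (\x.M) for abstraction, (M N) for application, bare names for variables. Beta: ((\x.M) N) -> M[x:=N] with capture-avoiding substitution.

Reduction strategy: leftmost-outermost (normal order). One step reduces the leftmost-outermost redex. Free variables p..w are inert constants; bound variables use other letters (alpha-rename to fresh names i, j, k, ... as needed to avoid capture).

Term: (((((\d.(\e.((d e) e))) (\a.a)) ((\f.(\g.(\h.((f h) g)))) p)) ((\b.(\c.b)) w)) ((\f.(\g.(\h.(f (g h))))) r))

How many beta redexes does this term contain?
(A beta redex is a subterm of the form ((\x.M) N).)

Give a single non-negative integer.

Answer: 4

Derivation:
Term: (((((\d.(\e.((d e) e))) (\a.a)) ((\f.(\g.(\h.((f h) g)))) p)) ((\b.(\c.b)) w)) ((\f.(\g.(\h.(f (g h))))) r))
  Redex: ((\d.(\e.((d e) e))) (\a.a))
  Redex: ((\f.(\g.(\h.((f h) g)))) p)
  Redex: ((\b.(\c.b)) w)
  Redex: ((\f.(\g.(\h.(f (g h))))) r)
Total redexes: 4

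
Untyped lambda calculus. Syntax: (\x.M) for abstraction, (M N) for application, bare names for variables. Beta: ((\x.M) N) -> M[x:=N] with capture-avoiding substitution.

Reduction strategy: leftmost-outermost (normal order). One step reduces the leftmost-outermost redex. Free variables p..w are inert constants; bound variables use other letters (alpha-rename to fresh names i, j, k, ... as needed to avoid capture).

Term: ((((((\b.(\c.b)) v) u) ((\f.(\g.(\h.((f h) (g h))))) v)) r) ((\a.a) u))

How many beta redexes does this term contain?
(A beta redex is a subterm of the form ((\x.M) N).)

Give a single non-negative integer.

Answer: 3

Derivation:
Term: ((((((\b.(\c.b)) v) u) ((\f.(\g.(\h.((f h) (g h))))) v)) r) ((\a.a) u))
  Redex: ((\b.(\c.b)) v)
  Redex: ((\f.(\g.(\h.((f h) (g h))))) v)
  Redex: ((\a.a) u)
Total redexes: 3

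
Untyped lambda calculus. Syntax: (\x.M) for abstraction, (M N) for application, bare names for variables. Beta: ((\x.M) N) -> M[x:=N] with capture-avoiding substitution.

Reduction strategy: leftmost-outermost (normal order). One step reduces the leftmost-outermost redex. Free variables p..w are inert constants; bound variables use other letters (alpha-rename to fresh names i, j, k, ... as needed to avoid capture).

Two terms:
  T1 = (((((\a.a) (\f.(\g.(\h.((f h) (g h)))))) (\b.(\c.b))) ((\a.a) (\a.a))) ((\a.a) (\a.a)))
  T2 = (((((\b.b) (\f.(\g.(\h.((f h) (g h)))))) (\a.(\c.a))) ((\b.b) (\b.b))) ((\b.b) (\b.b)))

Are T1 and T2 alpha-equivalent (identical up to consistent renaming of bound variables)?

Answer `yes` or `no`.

Term 1: (((((\a.a) (\f.(\g.(\h.((f h) (g h)))))) (\b.(\c.b))) ((\a.a) (\a.a))) ((\a.a) (\a.a)))
Term 2: (((((\b.b) (\f.(\g.(\h.((f h) (g h)))))) (\a.(\c.a))) ((\b.b) (\b.b))) ((\b.b) (\b.b)))
Alpha-equivalence: compare structure up to binder renaming.
Result: True

Answer: yes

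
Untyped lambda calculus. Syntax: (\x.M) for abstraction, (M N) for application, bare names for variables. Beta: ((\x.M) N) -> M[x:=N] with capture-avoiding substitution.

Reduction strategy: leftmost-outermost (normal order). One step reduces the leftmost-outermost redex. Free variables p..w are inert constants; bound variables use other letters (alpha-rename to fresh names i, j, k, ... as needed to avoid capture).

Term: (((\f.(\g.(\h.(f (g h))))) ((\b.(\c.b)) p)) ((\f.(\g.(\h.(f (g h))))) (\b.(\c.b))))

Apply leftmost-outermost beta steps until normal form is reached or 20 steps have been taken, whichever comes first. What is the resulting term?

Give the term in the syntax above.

Answer: (\h.p)

Derivation:
Step 0: (((\f.(\g.(\h.(f (g h))))) ((\b.(\c.b)) p)) ((\f.(\g.(\h.(f (g h))))) (\b.(\c.b))))
Step 1: ((\g.(\h.(((\b.(\c.b)) p) (g h)))) ((\f.(\g.(\h.(f (g h))))) (\b.(\c.b))))
Step 2: (\h.(((\b.(\c.b)) p) (((\f.(\g.(\h.(f (g h))))) (\b.(\c.b))) h)))
Step 3: (\h.((\c.p) (((\f.(\g.(\h.(f (g h))))) (\b.(\c.b))) h)))
Step 4: (\h.p)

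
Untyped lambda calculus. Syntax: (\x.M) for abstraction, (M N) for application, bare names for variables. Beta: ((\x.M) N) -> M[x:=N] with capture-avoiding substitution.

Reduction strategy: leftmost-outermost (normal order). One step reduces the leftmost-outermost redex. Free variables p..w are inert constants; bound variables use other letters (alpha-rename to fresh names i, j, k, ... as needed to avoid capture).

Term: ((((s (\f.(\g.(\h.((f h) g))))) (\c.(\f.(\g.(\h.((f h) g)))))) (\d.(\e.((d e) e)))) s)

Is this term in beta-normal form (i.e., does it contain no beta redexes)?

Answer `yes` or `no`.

Answer: yes

Derivation:
Term: ((((s (\f.(\g.(\h.((f h) g))))) (\c.(\f.(\g.(\h.((f h) g)))))) (\d.(\e.((d e) e)))) s)
No beta redexes found.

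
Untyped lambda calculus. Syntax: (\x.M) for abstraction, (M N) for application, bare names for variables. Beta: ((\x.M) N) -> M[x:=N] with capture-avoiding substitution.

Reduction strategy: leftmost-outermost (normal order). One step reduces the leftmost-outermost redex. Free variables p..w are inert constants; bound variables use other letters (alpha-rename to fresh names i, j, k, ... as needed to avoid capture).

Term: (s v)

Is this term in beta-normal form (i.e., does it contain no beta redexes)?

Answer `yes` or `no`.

Answer: yes

Derivation:
Term: (s v)
No beta redexes found.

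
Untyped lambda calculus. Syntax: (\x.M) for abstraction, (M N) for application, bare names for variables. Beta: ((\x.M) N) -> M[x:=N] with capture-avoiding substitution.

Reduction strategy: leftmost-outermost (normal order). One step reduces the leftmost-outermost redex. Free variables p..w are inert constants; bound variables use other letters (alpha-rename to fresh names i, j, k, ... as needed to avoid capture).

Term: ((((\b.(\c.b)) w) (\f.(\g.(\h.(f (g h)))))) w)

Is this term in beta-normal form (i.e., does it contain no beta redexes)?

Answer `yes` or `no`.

Answer: no

Derivation:
Term: ((((\b.(\c.b)) w) (\f.(\g.(\h.(f (g h)))))) w)
Found 1 beta redex(es).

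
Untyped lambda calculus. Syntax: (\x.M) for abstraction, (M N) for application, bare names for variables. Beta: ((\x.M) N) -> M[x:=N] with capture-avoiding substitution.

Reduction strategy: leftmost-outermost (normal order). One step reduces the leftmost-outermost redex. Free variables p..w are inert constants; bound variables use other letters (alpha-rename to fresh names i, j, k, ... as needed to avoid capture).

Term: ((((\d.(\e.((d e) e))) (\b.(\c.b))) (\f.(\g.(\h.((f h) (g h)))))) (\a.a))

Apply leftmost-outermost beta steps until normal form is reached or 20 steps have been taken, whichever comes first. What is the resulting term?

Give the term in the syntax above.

Step 0: ((((\d.(\e.((d e) e))) (\b.(\c.b))) (\f.(\g.(\h.((f h) (g h)))))) (\a.a))
Step 1: (((\e.(((\b.(\c.b)) e) e)) (\f.(\g.(\h.((f h) (g h)))))) (\a.a))
Step 2: ((((\b.(\c.b)) (\f.(\g.(\h.((f h) (g h)))))) (\f.(\g.(\h.((f h) (g h)))))) (\a.a))
Step 3: (((\c.(\f.(\g.(\h.((f h) (g h)))))) (\f.(\g.(\h.((f h) (g h)))))) (\a.a))
Step 4: ((\f.(\g.(\h.((f h) (g h))))) (\a.a))
Step 5: (\g.(\h.(((\a.a) h) (g h))))
Step 6: (\g.(\h.(h (g h))))

Answer: (\g.(\h.(h (g h))))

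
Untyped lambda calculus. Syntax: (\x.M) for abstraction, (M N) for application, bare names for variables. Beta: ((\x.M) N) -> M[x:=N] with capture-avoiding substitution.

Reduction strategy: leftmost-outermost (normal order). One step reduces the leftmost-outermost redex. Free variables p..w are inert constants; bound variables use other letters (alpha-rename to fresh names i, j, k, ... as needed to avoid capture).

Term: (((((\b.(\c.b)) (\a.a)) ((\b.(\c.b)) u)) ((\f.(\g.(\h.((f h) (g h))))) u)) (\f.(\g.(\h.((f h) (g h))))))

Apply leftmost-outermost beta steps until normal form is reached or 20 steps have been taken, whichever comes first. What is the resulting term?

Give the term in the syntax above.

Answer: (\h.((u h) (\g.(\i.((h i) (g i))))))

Derivation:
Step 0: (((((\b.(\c.b)) (\a.a)) ((\b.(\c.b)) u)) ((\f.(\g.(\h.((f h) (g h))))) u)) (\f.(\g.(\h.((f h) (g h))))))
Step 1: ((((\c.(\a.a)) ((\b.(\c.b)) u)) ((\f.(\g.(\h.((f h) (g h))))) u)) (\f.(\g.(\h.((f h) (g h))))))
Step 2: (((\a.a) ((\f.(\g.(\h.((f h) (g h))))) u)) (\f.(\g.(\h.((f h) (g h))))))
Step 3: (((\f.(\g.(\h.((f h) (g h))))) u) (\f.(\g.(\h.((f h) (g h))))))
Step 4: ((\g.(\h.((u h) (g h)))) (\f.(\g.(\h.((f h) (g h))))))
Step 5: (\h.((u h) ((\f.(\g.(\h.((f h) (g h))))) h)))
Step 6: (\h.((u h) (\g.(\i.((h i) (g i))))))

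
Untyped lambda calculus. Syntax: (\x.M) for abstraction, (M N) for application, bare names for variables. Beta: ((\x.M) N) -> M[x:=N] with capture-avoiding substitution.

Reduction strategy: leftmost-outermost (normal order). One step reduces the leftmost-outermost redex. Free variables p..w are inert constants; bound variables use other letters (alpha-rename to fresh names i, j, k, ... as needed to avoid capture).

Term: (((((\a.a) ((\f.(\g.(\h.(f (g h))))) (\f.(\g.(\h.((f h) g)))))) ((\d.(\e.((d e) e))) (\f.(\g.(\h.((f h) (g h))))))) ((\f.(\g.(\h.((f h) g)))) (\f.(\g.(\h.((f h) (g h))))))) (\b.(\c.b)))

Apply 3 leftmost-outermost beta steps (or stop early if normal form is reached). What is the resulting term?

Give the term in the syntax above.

Answer: (((\h.((\f.(\g.(\h.((f h) g)))) (((\d.(\e.((d e) e))) (\f.(\g.(\h.((f h) (g h)))))) h))) ((\f.(\g.(\h.((f h) g)))) (\f.(\g.(\h.((f h) (g h))))))) (\b.(\c.b)))

Derivation:
Step 0: (((((\a.a) ((\f.(\g.(\h.(f (g h))))) (\f.(\g.(\h.((f h) g)))))) ((\d.(\e.((d e) e))) (\f.(\g.(\h.((f h) (g h))))))) ((\f.(\g.(\h.((f h) g)))) (\f.(\g.(\h.((f h) (g h))))))) (\b.(\c.b)))
Step 1: (((((\f.(\g.(\h.(f (g h))))) (\f.(\g.(\h.((f h) g))))) ((\d.(\e.((d e) e))) (\f.(\g.(\h.((f h) (g h))))))) ((\f.(\g.(\h.((f h) g)))) (\f.(\g.(\h.((f h) (g h))))))) (\b.(\c.b)))
Step 2: ((((\g.(\h.((\f.(\g.(\h.((f h) g)))) (g h)))) ((\d.(\e.((d e) e))) (\f.(\g.(\h.((f h) (g h))))))) ((\f.(\g.(\h.((f h) g)))) (\f.(\g.(\h.((f h) (g h))))))) (\b.(\c.b)))
Step 3: (((\h.((\f.(\g.(\h.((f h) g)))) (((\d.(\e.((d e) e))) (\f.(\g.(\h.((f h) (g h)))))) h))) ((\f.(\g.(\h.((f h) g)))) (\f.(\g.(\h.((f h) (g h))))))) (\b.(\c.b)))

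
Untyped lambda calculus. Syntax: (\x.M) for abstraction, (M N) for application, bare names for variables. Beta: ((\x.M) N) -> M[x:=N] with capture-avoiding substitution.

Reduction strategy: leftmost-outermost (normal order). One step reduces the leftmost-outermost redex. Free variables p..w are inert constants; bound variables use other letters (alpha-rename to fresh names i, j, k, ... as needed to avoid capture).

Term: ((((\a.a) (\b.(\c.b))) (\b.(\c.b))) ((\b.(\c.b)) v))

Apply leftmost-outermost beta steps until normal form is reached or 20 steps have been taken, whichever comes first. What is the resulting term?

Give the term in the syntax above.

Step 0: ((((\a.a) (\b.(\c.b))) (\b.(\c.b))) ((\b.(\c.b)) v))
Step 1: (((\b.(\c.b)) (\b.(\c.b))) ((\b.(\c.b)) v))
Step 2: ((\c.(\b.(\c.b))) ((\b.(\c.b)) v))
Step 3: (\b.(\c.b))

Answer: (\b.(\c.b))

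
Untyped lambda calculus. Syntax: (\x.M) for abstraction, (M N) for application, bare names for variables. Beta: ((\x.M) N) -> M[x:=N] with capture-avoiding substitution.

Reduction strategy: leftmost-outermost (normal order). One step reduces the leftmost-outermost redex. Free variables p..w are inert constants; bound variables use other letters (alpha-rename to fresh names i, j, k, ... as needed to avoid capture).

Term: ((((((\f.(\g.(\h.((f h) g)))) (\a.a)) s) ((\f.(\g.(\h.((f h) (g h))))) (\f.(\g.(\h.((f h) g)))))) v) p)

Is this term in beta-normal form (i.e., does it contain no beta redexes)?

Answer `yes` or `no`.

Term: ((((((\f.(\g.(\h.((f h) g)))) (\a.a)) s) ((\f.(\g.(\h.((f h) (g h))))) (\f.(\g.(\h.((f h) g)))))) v) p)
Found 2 beta redex(es).

Answer: no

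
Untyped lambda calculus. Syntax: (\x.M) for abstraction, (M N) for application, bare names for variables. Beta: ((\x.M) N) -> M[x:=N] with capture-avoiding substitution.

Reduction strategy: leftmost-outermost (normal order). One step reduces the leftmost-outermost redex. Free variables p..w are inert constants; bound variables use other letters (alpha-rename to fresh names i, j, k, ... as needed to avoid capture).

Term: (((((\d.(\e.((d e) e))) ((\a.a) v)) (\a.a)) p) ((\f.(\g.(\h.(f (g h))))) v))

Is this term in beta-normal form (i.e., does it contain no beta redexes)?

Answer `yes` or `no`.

Answer: no

Derivation:
Term: (((((\d.(\e.((d e) e))) ((\a.a) v)) (\a.a)) p) ((\f.(\g.(\h.(f (g h))))) v))
Found 3 beta redex(es).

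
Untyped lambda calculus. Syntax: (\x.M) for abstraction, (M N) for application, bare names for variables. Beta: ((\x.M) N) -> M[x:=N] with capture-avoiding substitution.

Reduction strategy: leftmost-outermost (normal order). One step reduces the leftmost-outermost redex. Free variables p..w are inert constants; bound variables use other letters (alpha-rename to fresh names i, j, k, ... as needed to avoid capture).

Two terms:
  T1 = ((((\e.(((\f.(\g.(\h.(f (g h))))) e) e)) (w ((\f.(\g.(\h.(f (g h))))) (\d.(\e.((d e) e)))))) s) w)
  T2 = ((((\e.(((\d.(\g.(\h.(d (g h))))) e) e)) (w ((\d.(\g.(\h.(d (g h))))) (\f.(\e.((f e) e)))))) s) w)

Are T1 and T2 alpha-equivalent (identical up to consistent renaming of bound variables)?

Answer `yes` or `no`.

Answer: yes

Derivation:
Term 1: ((((\e.(((\f.(\g.(\h.(f (g h))))) e) e)) (w ((\f.(\g.(\h.(f (g h))))) (\d.(\e.((d e) e)))))) s) w)
Term 2: ((((\e.(((\d.(\g.(\h.(d (g h))))) e) e)) (w ((\d.(\g.(\h.(d (g h))))) (\f.(\e.((f e) e)))))) s) w)
Alpha-equivalence: compare structure up to binder renaming.
Result: True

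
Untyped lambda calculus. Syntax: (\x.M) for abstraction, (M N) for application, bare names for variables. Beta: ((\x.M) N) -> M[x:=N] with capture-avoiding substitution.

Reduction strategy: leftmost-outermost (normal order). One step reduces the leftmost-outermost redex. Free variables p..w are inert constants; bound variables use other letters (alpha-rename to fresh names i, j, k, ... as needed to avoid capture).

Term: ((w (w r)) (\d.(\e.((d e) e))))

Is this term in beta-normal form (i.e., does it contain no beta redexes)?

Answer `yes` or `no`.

Term: ((w (w r)) (\d.(\e.((d e) e))))
No beta redexes found.

Answer: yes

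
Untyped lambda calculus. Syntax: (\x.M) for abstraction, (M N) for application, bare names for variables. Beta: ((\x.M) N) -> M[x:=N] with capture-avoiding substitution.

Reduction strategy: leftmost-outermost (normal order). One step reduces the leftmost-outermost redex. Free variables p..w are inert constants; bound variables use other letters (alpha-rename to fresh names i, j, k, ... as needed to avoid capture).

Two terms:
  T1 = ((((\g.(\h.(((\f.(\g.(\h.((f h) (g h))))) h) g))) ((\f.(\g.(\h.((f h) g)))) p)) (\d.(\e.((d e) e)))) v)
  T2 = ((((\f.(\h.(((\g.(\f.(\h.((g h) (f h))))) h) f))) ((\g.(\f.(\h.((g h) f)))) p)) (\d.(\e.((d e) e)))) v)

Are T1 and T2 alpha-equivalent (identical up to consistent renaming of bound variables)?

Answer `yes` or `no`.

Term 1: ((((\g.(\h.(((\f.(\g.(\h.((f h) (g h))))) h) g))) ((\f.(\g.(\h.((f h) g)))) p)) (\d.(\e.((d e) e)))) v)
Term 2: ((((\f.(\h.(((\g.(\f.(\h.((g h) (f h))))) h) f))) ((\g.(\f.(\h.((g h) f)))) p)) (\d.(\e.((d e) e)))) v)
Alpha-equivalence: compare structure up to binder renaming.
Result: True

Answer: yes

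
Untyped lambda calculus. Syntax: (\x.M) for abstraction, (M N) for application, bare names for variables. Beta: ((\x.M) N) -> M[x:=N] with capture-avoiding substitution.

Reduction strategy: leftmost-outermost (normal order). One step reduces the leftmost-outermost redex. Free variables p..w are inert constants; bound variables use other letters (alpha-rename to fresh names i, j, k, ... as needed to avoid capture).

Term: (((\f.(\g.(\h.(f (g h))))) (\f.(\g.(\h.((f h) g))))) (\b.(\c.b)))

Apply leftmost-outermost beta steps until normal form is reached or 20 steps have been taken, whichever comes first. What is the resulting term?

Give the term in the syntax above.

Answer: (\h.(\g.(\i.(h g))))

Derivation:
Step 0: (((\f.(\g.(\h.(f (g h))))) (\f.(\g.(\h.((f h) g))))) (\b.(\c.b)))
Step 1: ((\g.(\h.((\f.(\g.(\h.((f h) g)))) (g h)))) (\b.(\c.b)))
Step 2: (\h.((\f.(\g.(\h.((f h) g)))) ((\b.(\c.b)) h)))
Step 3: (\h.(\g.(\i.((((\b.(\c.b)) h) i) g))))
Step 4: (\h.(\g.(\i.(((\c.h) i) g))))
Step 5: (\h.(\g.(\i.(h g))))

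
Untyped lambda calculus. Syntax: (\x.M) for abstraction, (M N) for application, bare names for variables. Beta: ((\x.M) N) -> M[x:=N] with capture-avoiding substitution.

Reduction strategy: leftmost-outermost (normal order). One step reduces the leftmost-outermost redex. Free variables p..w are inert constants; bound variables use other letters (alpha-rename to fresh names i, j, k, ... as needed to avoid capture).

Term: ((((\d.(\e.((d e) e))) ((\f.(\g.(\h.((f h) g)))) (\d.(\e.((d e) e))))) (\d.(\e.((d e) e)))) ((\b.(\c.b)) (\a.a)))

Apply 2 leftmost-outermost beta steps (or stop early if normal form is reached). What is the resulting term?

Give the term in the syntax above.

Answer: (((((\f.(\g.(\h.((f h) g)))) (\d.(\e.((d e) e)))) (\d.(\e.((d e) e)))) (\d.(\e.((d e) e)))) ((\b.(\c.b)) (\a.a)))

Derivation:
Step 0: ((((\d.(\e.((d e) e))) ((\f.(\g.(\h.((f h) g)))) (\d.(\e.((d e) e))))) (\d.(\e.((d e) e)))) ((\b.(\c.b)) (\a.a)))
Step 1: (((\e.((((\f.(\g.(\h.((f h) g)))) (\d.(\e.((d e) e)))) e) e)) (\d.(\e.((d e) e)))) ((\b.(\c.b)) (\a.a)))
Step 2: (((((\f.(\g.(\h.((f h) g)))) (\d.(\e.((d e) e)))) (\d.(\e.((d e) e)))) (\d.(\e.((d e) e)))) ((\b.(\c.b)) (\a.a)))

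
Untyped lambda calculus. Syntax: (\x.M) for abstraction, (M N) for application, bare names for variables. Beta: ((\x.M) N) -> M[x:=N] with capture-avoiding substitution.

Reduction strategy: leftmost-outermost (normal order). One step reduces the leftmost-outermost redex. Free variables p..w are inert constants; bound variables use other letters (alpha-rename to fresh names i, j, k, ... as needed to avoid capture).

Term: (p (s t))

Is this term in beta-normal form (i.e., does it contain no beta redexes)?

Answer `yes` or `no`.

Answer: yes

Derivation:
Term: (p (s t))
No beta redexes found.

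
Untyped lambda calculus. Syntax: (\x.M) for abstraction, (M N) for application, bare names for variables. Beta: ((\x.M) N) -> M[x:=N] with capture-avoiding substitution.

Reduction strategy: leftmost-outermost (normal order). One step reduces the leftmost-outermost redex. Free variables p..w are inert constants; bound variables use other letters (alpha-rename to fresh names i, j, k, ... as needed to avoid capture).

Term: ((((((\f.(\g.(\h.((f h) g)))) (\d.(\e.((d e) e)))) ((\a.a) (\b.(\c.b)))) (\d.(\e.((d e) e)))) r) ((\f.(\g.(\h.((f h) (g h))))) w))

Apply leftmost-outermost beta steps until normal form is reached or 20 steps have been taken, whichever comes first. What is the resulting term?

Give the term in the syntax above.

Answer: r

Derivation:
Step 0: ((((((\f.(\g.(\h.((f h) g)))) (\d.(\e.((d e) e)))) ((\a.a) (\b.(\c.b)))) (\d.(\e.((d e) e)))) r) ((\f.(\g.(\h.((f h) (g h))))) w))
Step 1: (((((\g.(\h.(((\d.(\e.((d e) e))) h) g))) ((\a.a) (\b.(\c.b)))) (\d.(\e.((d e) e)))) r) ((\f.(\g.(\h.((f h) (g h))))) w))
Step 2: ((((\h.(((\d.(\e.((d e) e))) h) ((\a.a) (\b.(\c.b))))) (\d.(\e.((d e) e)))) r) ((\f.(\g.(\h.((f h) (g h))))) w))
Step 3: (((((\d.(\e.((d e) e))) (\d.(\e.((d e) e)))) ((\a.a) (\b.(\c.b)))) r) ((\f.(\g.(\h.((f h) (g h))))) w))
Step 4: ((((\e.(((\d.(\e.((d e) e))) e) e)) ((\a.a) (\b.(\c.b)))) r) ((\f.(\g.(\h.((f h) (g h))))) w))
Step 5: (((((\d.(\e.((d e) e))) ((\a.a) (\b.(\c.b)))) ((\a.a) (\b.(\c.b)))) r) ((\f.(\g.(\h.((f h) (g h))))) w))
Step 6: ((((\e.((((\a.a) (\b.(\c.b))) e) e)) ((\a.a) (\b.(\c.b)))) r) ((\f.(\g.(\h.((f h) (g h))))) w))
Step 7: ((((((\a.a) (\b.(\c.b))) ((\a.a) (\b.(\c.b)))) ((\a.a) (\b.(\c.b)))) r) ((\f.(\g.(\h.((f h) (g h))))) w))
Step 8: (((((\b.(\c.b)) ((\a.a) (\b.(\c.b)))) ((\a.a) (\b.(\c.b)))) r) ((\f.(\g.(\h.((f h) (g h))))) w))
Step 9: ((((\c.((\a.a) (\b.(\c.b)))) ((\a.a) (\b.(\c.b)))) r) ((\f.(\g.(\h.((f h) (g h))))) w))
Step 10: ((((\a.a) (\b.(\c.b))) r) ((\f.(\g.(\h.((f h) (g h))))) w))
Step 11: (((\b.(\c.b)) r) ((\f.(\g.(\h.((f h) (g h))))) w))
Step 12: ((\c.r) ((\f.(\g.(\h.((f h) (g h))))) w))
Step 13: r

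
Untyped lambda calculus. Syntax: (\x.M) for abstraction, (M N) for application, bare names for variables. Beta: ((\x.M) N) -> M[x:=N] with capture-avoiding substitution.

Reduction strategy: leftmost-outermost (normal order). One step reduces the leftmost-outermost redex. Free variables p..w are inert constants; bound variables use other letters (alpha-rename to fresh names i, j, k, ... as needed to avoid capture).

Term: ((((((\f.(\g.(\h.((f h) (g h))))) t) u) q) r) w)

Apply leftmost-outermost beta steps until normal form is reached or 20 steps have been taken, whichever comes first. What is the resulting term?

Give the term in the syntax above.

Answer: ((((t q) (u q)) r) w)

Derivation:
Step 0: ((((((\f.(\g.(\h.((f h) (g h))))) t) u) q) r) w)
Step 1: (((((\g.(\h.((t h) (g h)))) u) q) r) w)
Step 2: ((((\h.((t h) (u h))) q) r) w)
Step 3: ((((t q) (u q)) r) w)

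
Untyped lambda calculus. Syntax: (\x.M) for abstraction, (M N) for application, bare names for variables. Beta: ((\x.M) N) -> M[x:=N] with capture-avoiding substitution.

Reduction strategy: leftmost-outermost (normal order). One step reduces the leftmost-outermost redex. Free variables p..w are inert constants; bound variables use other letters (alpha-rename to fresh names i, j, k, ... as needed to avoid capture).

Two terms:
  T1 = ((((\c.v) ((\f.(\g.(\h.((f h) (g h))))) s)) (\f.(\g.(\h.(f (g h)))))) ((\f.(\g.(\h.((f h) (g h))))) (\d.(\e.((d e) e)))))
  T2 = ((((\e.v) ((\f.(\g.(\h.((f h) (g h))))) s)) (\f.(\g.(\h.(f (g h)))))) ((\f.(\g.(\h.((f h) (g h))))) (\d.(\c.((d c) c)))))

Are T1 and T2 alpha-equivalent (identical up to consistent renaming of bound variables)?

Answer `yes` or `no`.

Answer: yes

Derivation:
Term 1: ((((\c.v) ((\f.(\g.(\h.((f h) (g h))))) s)) (\f.(\g.(\h.(f (g h)))))) ((\f.(\g.(\h.((f h) (g h))))) (\d.(\e.((d e) e)))))
Term 2: ((((\e.v) ((\f.(\g.(\h.((f h) (g h))))) s)) (\f.(\g.(\h.(f (g h)))))) ((\f.(\g.(\h.((f h) (g h))))) (\d.(\c.((d c) c)))))
Alpha-equivalence: compare structure up to binder renaming.
Result: True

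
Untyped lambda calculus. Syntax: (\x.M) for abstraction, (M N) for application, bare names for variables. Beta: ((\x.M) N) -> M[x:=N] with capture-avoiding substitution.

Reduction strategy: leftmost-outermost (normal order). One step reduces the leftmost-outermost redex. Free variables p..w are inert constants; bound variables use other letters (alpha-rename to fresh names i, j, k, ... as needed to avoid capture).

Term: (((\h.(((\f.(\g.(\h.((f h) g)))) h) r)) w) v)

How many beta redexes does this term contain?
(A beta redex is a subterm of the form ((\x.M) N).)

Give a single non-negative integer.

Term: (((\h.(((\f.(\g.(\h.((f h) g)))) h) r)) w) v)
  Redex: ((\h.(((\f.(\g.(\h.((f h) g)))) h) r)) w)
  Redex: ((\f.(\g.(\h.((f h) g)))) h)
Total redexes: 2

Answer: 2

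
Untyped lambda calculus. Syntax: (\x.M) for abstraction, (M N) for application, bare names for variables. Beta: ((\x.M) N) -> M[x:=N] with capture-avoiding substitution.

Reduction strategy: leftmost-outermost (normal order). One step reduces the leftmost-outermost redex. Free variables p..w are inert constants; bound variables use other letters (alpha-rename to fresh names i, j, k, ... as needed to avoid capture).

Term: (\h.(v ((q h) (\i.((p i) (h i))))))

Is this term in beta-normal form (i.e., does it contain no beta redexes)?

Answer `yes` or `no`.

Answer: yes

Derivation:
Term: (\h.(v ((q h) (\i.((p i) (h i))))))
No beta redexes found.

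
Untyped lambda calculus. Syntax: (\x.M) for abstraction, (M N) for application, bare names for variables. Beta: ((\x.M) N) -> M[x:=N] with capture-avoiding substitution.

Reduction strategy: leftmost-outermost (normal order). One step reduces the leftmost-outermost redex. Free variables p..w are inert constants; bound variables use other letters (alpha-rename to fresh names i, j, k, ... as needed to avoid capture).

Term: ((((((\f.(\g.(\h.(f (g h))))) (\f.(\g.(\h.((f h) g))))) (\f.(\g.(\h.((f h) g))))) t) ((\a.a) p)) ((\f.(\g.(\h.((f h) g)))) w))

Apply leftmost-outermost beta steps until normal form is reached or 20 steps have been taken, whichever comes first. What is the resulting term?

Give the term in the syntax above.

Answer: ((t p) (\g.(\h.((w h) g))))

Derivation:
Step 0: ((((((\f.(\g.(\h.(f (g h))))) (\f.(\g.(\h.((f h) g))))) (\f.(\g.(\h.((f h) g))))) t) ((\a.a) p)) ((\f.(\g.(\h.((f h) g)))) w))
Step 1: (((((\g.(\h.((\f.(\g.(\h.((f h) g)))) (g h)))) (\f.(\g.(\h.((f h) g))))) t) ((\a.a) p)) ((\f.(\g.(\h.((f h) g)))) w))
Step 2: ((((\h.((\f.(\g.(\h.((f h) g)))) ((\f.(\g.(\h.((f h) g)))) h))) t) ((\a.a) p)) ((\f.(\g.(\h.((f h) g)))) w))
Step 3: ((((\f.(\g.(\h.((f h) g)))) ((\f.(\g.(\h.((f h) g)))) t)) ((\a.a) p)) ((\f.(\g.(\h.((f h) g)))) w))
Step 4: (((\g.(\h.((((\f.(\g.(\h.((f h) g)))) t) h) g))) ((\a.a) p)) ((\f.(\g.(\h.((f h) g)))) w))
Step 5: ((\h.((((\f.(\g.(\h.((f h) g)))) t) h) ((\a.a) p))) ((\f.(\g.(\h.((f h) g)))) w))
Step 6: ((((\f.(\g.(\h.((f h) g)))) t) ((\f.(\g.(\h.((f h) g)))) w)) ((\a.a) p))
Step 7: (((\g.(\h.((t h) g))) ((\f.(\g.(\h.((f h) g)))) w)) ((\a.a) p))
Step 8: ((\h.((t h) ((\f.(\g.(\h.((f h) g)))) w))) ((\a.a) p))
Step 9: ((t ((\a.a) p)) ((\f.(\g.(\h.((f h) g)))) w))
Step 10: ((t p) ((\f.(\g.(\h.((f h) g)))) w))
Step 11: ((t p) (\g.(\h.((w h) g))))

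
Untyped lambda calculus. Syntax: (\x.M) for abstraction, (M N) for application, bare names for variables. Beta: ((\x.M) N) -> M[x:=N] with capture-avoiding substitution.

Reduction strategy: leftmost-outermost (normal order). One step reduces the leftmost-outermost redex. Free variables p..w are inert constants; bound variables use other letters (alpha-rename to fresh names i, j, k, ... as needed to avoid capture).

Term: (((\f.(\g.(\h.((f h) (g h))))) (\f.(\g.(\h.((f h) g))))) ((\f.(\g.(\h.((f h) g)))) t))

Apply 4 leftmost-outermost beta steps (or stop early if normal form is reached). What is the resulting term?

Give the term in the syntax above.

Step 0: (((\f.(\g.(\h.((f h) (g h))))) (\f.(\g.(\h.((f h) g))))) ((\f.(\g.(\h.((f h) g)))) t))
Step 1: ((\g.(\h.(((\f.(\g.(\h.((f h) g)))) h) (g h)))) ((\f.(\g.(\h.((f h) g)))) t))
Step 2: (\h.(((\f.(\g.(\h.((f h) g)))) h) (((\f.(\g.(\h.((f h) g)))) t) h)))
Step 3: (\h.((\g.(\i.((h i) g))) (((\f.(\g.(\h.((f h) g)))) t) h)))
Step 4: (\h.(\i.((h i) (((\f.(\g.(\h.((f h) g)))) t) h))))

Answer: (\h.(\i.((h i) (((\f.(\g.(\h.((f h) g)))) t) h))))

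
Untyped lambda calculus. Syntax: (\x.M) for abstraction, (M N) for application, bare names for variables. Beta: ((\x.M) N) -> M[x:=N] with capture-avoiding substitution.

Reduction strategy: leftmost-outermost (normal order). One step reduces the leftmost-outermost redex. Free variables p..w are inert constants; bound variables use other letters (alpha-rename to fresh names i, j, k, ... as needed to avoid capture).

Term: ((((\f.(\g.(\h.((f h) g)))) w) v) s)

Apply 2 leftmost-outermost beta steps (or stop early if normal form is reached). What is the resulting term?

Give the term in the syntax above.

Answer: ((\h.((w h) v)) s)

Derivation:
Step 0: ((((\f.(\g.(\h.((f h) g)))) w) v) s)
Step 1: (((\g.(\h.((w h) g))) v) s)
Step 2: ((\h.((w h) v)) s)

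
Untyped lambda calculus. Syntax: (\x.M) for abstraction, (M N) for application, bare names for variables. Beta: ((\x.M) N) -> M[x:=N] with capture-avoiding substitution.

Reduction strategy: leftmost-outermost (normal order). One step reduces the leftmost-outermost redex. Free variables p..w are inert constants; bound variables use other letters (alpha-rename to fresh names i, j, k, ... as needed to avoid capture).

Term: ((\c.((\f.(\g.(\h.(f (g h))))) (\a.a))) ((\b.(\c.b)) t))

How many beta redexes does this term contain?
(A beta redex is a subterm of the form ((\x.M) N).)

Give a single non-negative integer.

Answer: 3

Derivation:
Term: ((\c.((\f.(\g.(\h.(f (g h))))) (\a.a))) ((\b.(\c.b)) t))
  Redex: ((\c.((\f.(\g.(\h.(f (g h))))) (\a.a))) ((\b.(\c.b)) t))
  Redex: ((\f.(\g.(\h.(f (g h))))) (\a.a))
  Redex: ((\b.(\c.b)) t)
Total redexes: 3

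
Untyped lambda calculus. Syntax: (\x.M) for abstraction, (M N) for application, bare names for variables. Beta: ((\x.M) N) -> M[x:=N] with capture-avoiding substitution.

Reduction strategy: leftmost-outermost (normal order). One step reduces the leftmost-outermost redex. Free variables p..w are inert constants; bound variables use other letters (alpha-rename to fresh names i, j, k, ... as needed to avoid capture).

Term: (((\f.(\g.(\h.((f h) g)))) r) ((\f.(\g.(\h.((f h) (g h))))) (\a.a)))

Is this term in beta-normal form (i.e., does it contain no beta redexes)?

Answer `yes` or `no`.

Answer: no

Derivation:
Term: (((\f.(\g.(\h.((f h) g)))) r) ((\f.(\g.(\h.((f h) (g h))))) (\a.a)))
Found 2 beta redex(es).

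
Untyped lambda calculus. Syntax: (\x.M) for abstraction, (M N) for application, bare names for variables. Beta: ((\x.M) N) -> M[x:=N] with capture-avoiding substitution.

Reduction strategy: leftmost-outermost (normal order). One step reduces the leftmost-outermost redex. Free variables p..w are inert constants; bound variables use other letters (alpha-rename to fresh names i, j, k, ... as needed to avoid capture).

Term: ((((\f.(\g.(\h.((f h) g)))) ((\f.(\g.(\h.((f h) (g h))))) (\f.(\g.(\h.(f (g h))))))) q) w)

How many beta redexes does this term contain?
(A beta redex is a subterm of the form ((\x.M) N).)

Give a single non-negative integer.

Answer: 2

Derivation:
Term: ((((\f.(\g.(\h.((f h) g)))) ((\f.(\g.(\h.((f h) (g h))))) (\f.(\g.(\h.(f (g h))))))) q) w)
  Redex: ((\f.(\g.(\h.((f h) g)))) ((\f.(\g.(\h.((f h) (g h))))) (\f.(\g.(\h.(f (g h)))))))
  Redex: ((\f.(\g.(\h.((f h) (g h))))) (\f.(\g.(\h.(f (g h))))))
Total redexes: 2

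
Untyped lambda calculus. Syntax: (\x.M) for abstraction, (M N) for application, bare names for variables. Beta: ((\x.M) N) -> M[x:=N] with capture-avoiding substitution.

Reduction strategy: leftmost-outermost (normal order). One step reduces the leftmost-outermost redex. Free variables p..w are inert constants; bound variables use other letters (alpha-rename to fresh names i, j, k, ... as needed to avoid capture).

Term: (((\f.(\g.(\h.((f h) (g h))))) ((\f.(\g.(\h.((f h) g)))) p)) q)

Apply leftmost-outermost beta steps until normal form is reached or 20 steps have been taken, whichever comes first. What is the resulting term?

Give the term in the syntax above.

Step 0: (((\f.(\g.(\h.((f h) (g h))))) ((\f.(\g.(\h.((f h) g)))) p)) q)
Step 1: ((\g.(\h.((((\f.(\g.(\h.((f h) g)))) p) h) (g h)))) q)
Step 2: (\h.((((\f.(\g.(\h.((f h) g)))) p) h) (q h)))
Step 3: (\h.(((\g.(\h.((p h) g))) h) (q h)))
Step 4: (\h.((\i.((p i) h)) (q h)))
Step 5: (\h.((p (q h)) h))

Answer: (\h.((p (q h)) h))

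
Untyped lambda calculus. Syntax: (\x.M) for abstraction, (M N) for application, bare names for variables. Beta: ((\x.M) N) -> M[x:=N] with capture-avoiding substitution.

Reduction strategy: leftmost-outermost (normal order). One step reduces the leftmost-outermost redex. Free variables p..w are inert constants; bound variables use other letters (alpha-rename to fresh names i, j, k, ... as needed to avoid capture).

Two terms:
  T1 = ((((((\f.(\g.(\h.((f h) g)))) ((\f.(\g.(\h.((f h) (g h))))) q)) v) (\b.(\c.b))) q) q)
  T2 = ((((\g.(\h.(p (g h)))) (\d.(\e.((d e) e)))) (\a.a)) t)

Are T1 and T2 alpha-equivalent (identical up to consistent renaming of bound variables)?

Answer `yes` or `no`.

Term 1: ((((((\f.(\g.(\h.((f h) g)))) ((\f.(\g.(\h.((f h) (g h))))) q)) v) (\b.(\c.b))) q) q)
Term 2: ((((\g.(\h.(p (g h)))) (\d.(\e.((d e) e)))) (\a.a)) t)
Alpha-equivalence: compare structure up to binder renaming.
Result: False

Answer: no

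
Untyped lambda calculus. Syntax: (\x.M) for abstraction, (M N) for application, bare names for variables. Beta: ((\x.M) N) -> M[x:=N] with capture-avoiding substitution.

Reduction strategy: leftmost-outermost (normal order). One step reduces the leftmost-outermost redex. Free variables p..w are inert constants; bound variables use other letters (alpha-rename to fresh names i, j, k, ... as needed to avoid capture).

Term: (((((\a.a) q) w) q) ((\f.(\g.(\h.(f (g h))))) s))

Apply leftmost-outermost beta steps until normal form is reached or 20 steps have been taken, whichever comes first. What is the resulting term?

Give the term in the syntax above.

Answer: (((q w) q) (\g.(\h.(s (g h)))))

Derivation:
Step 0: (((((\a.a) q) w) q) ((\f.(\g.(\h.(f (g h))))) s))
Step 1: (((q w) q) ((\f.(\g.(\h.(f (g h))))) s))
Step 2: (((q w) q) (\g.(\h.(s (g h)))))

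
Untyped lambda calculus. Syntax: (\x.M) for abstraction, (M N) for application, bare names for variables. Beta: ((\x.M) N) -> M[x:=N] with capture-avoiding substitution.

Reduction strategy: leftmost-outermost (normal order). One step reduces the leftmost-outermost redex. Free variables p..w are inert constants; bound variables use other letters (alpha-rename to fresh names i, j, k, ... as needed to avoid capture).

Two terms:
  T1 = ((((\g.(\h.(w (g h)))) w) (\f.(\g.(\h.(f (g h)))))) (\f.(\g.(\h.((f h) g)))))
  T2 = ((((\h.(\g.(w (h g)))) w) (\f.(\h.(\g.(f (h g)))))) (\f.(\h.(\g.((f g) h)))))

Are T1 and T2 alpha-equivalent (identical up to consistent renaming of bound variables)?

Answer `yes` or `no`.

Answer: yes

Derivation:
Term 1: ((((\g.(\h.(w (g h)))) w) (\f.(\g.(\h.(f (g h)))))) (\f.(\g.(\h.((f h) g)))))
Term 2: ((((\h.(\g.(w (h g)))) w) (\f.(\h.(\g.(f (h g)))))) (\f.(\h.(\g.((f g) h)))))
Alpha-equivalence: compare structure up to binder renaming.
Result: True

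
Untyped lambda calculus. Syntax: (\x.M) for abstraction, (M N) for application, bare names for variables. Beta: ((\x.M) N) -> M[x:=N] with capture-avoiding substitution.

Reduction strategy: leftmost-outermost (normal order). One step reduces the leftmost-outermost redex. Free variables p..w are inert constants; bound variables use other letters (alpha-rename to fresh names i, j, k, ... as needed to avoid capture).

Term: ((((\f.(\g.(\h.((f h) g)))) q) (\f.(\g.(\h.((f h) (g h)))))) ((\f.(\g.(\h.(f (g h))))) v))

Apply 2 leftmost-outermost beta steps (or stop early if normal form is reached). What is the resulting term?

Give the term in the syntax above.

Answer: ((\h.((q h) (\f.(\g.(\h.((f h) (g h))))))) ((\f.(\g.(\h.(f (g h))))) v))

Derivation:
Step 0: ((((\f.(\g.(\h.((f h) g)))) q) (\f.(\g.(\h.((f h) (g h)))))) ((\f.(\g.(\h.(f (g h))))) v))
Step 1: (((\g.(\h.((q h) g))) (\f.(\g.(\h.((f h) (g h)))))) ((\f.(\g.(\h.(f (g h))))) v))
Step 2: ((\h.((q h) (\f.(\g.(\h.((f h) (g h))))))) ((\f.(\g.(\h.(f (g h))))) v))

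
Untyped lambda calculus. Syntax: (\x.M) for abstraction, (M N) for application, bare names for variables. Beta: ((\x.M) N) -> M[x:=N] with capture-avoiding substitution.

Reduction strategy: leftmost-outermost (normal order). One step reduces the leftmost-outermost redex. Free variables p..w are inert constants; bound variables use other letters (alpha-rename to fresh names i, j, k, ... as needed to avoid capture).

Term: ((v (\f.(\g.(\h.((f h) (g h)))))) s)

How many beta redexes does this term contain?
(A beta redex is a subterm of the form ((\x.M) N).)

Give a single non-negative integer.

Term: ((v (\f.(\g.(\h.((f h) (g h)))))) s)
  (no redexes)
Total redexes: 0

Answer: 0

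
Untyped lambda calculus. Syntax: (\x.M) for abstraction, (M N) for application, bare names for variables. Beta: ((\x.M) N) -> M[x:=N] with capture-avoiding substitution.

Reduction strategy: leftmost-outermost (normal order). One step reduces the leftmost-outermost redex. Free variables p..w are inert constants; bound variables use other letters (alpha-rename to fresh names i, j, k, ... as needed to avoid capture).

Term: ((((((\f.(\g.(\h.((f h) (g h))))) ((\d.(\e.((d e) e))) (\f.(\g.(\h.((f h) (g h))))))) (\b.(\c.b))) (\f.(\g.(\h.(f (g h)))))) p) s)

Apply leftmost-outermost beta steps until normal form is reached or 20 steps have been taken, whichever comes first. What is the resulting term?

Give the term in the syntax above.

Step 0: ((((((\f.(\g.(\h.((f h) (g h))))) ((\d.(\e.((d e) e))) (\f.(\g.(\h.((f h) (g h))))))) (\b.(\c.b))) (\f.(\g.(\h.(f (g h)))))) p) s)
Step 1: (((((\g.(\h.((((\d.(\e.((d e) e))) (\f.(\g.(\h.((f h) (g h)))))) h) (g h)))) (\b.(\c.b))) (\f.(\g.(\h.(f (g h)))))) p) s)
Step 2: ((((\h.((((\d.(\e.((d e) e))) (\f.(\g.(\h.((f h) (g h)))))) h) ((\b.(\c.b)) h))) (\f.(\g.(\h.(f (g h)))))) p) s)
Step 3: ((((((\d.(\e.((d e) e))) (\f.(\g.(\h.((f h) (g h)))))) (\f.(\g.(\h.(f (g h)))))) ((\b.(\c.b)) (\f.(\g.(\h.(f (g h))))))) p) s)
Step 4: (((((\e.(((\f.(\g.(\h.((f h) (g h))))) e) e)) (\f.(\g.(\h.(f (g h)))))) ((\b.(\c.b)) (\f.(\g.(\h.(f (g h))))))) p) s)
Step 5: ((((((\f.(\g.(\h.((f h) (g h))))) (\f.(\g.(\h.(f (g h)))))) (\f.(\g.(\h.(f (g h)))))) ((\b.(\c.b)) (\f.(\g.(\h.(f (g h))))))) p) s)
Step 6: (((((\g.(\h.(((\f.(\g.(\h.(f (g h))))) h) (g h)))) (\f.(\g.(\h.(f (g h)))))) ((\b.(\c.b)) (\f.(\g.(\h.(f (g h))))))) p) s)
Step 7: ((((\h.(((\f.(\g.(\h.(f (g h))))) h) ((\f.(\g.(\h.(f (g h))))) h))) ((\b.(\c.b)) (\f.(\g.(\h.(f (g h))))))) p) s)
Step 8: (((((\f.(\g.(\h.(f (g h))))) ((\b.(\c.b)) (\f.(\g.(\h.(f (g h))))))) ((\f.(\g.(\h.(f (g h))))) ((\b.(\c.b)) (\f.(\g.(\h.(f (g h)))))))) p) s)
Step 9: ((((\g.(\h.(((\b.(\c.b)) (\f.(\g.(\h.(f (g h)))))) (g h)))) ((\f.(\g.(\h.(f (g h))))) ((\b.(\c.b)) (\f.(\g.(\h.(f (g h)))))))) p) s)
Step 10: (((\h.(((\b.(\c.b)) (\f.(\g.(\h.(f (g h)))))) (((\f.(\g.(\h.(f (g h))))) ((\b.(\c.b)) (\f.(\g.(\h.(f (g h))))))) h))) p) s)
Step 11: ((((\b.(\c.b)) (\f.(\g.(\h.(f (g h)))))) (((\f.(\g.(\h.(f (g h))))) ((\b.(\c.b)) (\f.(\g.(\h.(f (g h))))))) p)) s)
Step 12: (((\c.(\f.(\g.(\h.(f (g h)))))) (((\f.(\g.(\h.(f (g h))))) ((\b.(\c.b)) (\f.(\g.(\h.(f (g h))))))) p)) s)
Step 13: ((\f.(\g.(\h.(f (g h))))) s)
Step 14: (\g.(\h.(s (g h))))

Answer: (\g.(\h.(s (g h))))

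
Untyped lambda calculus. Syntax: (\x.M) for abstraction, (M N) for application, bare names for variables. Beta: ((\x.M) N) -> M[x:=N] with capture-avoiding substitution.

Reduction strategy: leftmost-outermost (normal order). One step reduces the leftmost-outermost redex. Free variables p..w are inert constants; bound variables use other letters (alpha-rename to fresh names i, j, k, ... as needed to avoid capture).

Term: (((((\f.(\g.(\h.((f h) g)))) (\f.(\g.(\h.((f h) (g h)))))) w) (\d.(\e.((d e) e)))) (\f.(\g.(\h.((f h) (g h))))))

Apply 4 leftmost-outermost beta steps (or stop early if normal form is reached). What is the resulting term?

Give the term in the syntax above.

Step 0: (((((\f.(\g.(\h.((f h) g)))) (\f.(\g.(\h.((f h) (g h)))))) w) (\d.(\e.((d e) e)))) (\f.(\g.(\h.((f h) (g h))))))
Step 1: ((((\g.(\h.(((\f.(\g.(\h.((f h) (g h))))) h) g))) w) (\d.(\e.((d e) e)))) (\f.(\g.(\h.((f h) (g h))))))
Step 2: (((\h.(((\f.(\g.(\h.((f h) (g h))))) h) w)) (\d.(\e.((d e) e)))) (\f.(\g.(\h.((f h) (g h))))))
Step 3: ((((\f.(\g.(\h.((f h) (g h))))) (\d.(\e.((d e) e)))) w) (\f.(\g.(\h.((f h) (g h))))))
Step 4: (((\g.(\h.(((\d.(\e.((d e) e))) h) (g h)))) w) (\f.(\g.(\h.((f h) (g h))))))

Answer: (((\g.(\h.(((\d.(\e.((d e) e))) h) (g h)))) w) (\f.(\g.(\h.((f h) (g h))))))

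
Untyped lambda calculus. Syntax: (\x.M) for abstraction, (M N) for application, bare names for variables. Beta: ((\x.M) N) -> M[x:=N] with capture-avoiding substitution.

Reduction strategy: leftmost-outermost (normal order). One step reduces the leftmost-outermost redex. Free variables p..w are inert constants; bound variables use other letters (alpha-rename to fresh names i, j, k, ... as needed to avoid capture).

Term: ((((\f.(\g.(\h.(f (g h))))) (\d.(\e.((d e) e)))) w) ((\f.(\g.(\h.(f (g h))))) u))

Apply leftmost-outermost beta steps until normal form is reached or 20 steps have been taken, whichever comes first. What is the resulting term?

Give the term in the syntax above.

Step 0: ((((\f.(\g.(\h.(f (g h))))) (\d.(\e.((d e) e)))) w) ((\f.(\g.(\h.(f (g h))))) u))
Step 1: (((\g.(\h.((\d.(\e.((d e) e))) (g h)))) w) ((\f.(\g.(\h.(f (g h))))) u))
Step 2: ((\h.((\d.(\e.((d e) e))) (w h))) ((\f.(\g.(\h.(f (g h))))) u))
Step 3: ((\d.(\e.((d e) e))) (w ((\f.(\g.(\h.(f (g h))))) u)))
Step 4: (\e.(((w ((\f.(\g.(\h.(f (g h))))) u)) e) e))
Step 5: (\e.(((w (\g.(\h.(u (g h))))) e) e))

Answer: (\e.(((w (\g.(\h.(u (g h))))) e) e))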